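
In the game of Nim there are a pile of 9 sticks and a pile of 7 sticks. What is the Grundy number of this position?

Nim-sum: 9 ⊕ 7 = 14.

14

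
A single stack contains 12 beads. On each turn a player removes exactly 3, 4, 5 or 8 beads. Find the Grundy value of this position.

Grundy values for subtraction set {3, 4, 5, 8}:
k:     0  1  2  3  4  5  6  7  8  9 10 11 12
g(k):  0  0  0  1  1  1  2  2  2  3  3  0  0
So g(12) = 0.

0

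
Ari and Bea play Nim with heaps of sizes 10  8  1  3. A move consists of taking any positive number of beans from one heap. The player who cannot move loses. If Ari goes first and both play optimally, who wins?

Nim-sum: 10 XOR 8 XOR 1 XOR 3 = 0.
The nim-sum is 0, so this is a P-position: the player to move is in a losing position under optimal play; Ari is about to move from it and so loses — Bea wins.

Bea wins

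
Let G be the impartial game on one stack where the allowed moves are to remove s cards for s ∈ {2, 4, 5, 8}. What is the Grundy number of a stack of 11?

2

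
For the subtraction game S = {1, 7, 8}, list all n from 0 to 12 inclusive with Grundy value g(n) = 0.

0, 2, 4, 6

Compute g(0), g(1), … for moves {1, 7, 8}:
k:     0  1  2  3  4  5  6  7  8  9 10 11 12
g(k):  0  1  0  1  0  1  0  1  2  3  2  3  2
The P-positions (g = 0) in 0..12 are 0, 2, 4, 6.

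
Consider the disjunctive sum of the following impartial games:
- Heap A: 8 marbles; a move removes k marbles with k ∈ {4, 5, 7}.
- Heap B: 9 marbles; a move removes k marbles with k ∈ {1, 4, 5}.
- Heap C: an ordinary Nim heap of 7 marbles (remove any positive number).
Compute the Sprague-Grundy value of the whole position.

For heap A, compute g(0), g(1), … with moves {4, 5, 7}:
g(0) = mex{} = 0
g(1) = mex{} = 0
g(2) = mex{} = 0
g(3) = mex{} = 0
g(4) = mex{0} = 1
g(5) = mex{0} = 1
g(6) = mex{0} = 1
g(7) = mex{0} = 1
g(8) = mex{0,1} = 2
So g(8) = 2.
Grundy values for heap B (subtraction set {1, 4, 5}):
k:     0  1  2  3  4  5  6  7  8  9
g(k):  0  1  0  1  2  3  2  3  0  1
So g(9) = 1.
Heap C is a plain Nim heap of size 7, so its Grundy value is 7.
By the Sprague-Grundy theorem, the Grundy value of a sum of independent games is the XOR of the component values.
Combined value = 2 XOR 1 XOR 7 = 4.

4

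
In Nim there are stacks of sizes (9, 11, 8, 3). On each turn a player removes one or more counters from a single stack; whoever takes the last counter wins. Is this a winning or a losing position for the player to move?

Winning position

Nim-sum: 9 ⊕ 11 ⊕ 8 ⊕ 3 = 9.
The nim-sum is 9 ≠ 0, so this is an N-position: the player to move can win.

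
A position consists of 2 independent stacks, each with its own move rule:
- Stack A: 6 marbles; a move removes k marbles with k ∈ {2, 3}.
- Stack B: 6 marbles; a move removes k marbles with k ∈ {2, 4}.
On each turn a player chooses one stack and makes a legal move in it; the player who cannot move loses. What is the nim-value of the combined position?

0

Grundy values for stack A (subtraction set {2, 3}):
k:     0  1  2  3  4  5  6
g(k):  0  0  1  1  2  0  0
So g(6) = 0.
Build the Grundy sequence for stack B with g(k) = mex{g(k−s) : s ∈ {2, 4}, s ≤ k}:
k:     0  1  2  3  4  5  6
g(k):  0  0  1  1  2  2  0
So g(6) = 0.
By the Sprague-Grundy theorem, the Grundy value of a sum of independent games is the XOR of the component values.
Combined value = 0 XOR 0 = 0.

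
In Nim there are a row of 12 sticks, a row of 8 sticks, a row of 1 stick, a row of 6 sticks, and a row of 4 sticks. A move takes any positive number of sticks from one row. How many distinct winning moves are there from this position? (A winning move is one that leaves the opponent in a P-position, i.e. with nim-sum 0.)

3

Write each in binary and XOR column by column:
  1100  (12)
  1000  (8)
  0001  (1)
  0110  (6)
  0100  (4)
  ----
  0111  (7)
The overall nim-sum is X = 7. A row of size p has a winning move iff p XOR X < p (reduce it to p XOR X).
  12: 12 XOR 7 = 11 < 12 — winning move (to 11).
  8: 8 XOR 7 = 15 ≥ 8 — no move.
  1: 1 XOR 7 = 6 ≥ 1 — no move.
  6: 6 XOR 7 = 1 < 6 — winning move (to 1).
  4: 4 XOR 7 = 3 < 4 — winning move (to 3).
That gives 3 winning moves.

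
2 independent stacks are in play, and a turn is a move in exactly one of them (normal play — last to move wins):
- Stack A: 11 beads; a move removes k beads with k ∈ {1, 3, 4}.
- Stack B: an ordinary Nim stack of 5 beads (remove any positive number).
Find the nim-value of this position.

7

For stack A, compute g(0), g(1), … with moves {1, 3, 4}:
k:     0  1  2  3  4  5  6  7  8  9 10 11
g(k):  0  1  0  1  2  3  2  0  1  0  1  2
So g(11) = 2.
Stack B is a plain Nim stack of size 5, so its Grundy value is 5.
By the Sprague-Grundy theorem, the Grundy value of a sum of independent games is the XOR of the component values.
Combined value = 2 XOR 5 = 7.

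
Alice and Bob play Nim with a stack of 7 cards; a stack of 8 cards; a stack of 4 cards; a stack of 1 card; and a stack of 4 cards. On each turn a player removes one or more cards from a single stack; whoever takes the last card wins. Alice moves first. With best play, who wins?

Nim-sum: 7 XOR 8 XOR 4 XOR 1 XOR 4 = 14.
The nim-sum is 14 ≠ 0, so this is an N-position: the player to move can win; Alice has a winning move.

Alice wins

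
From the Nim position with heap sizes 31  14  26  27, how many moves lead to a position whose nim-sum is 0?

3

Nim-sum: 31 XOR 14 XOR 26 XOR 27 = 16.
The overall nim-sum is X = 16. A heap of size p has a winning move iff p XOR X < p (reduce it to p XOR X).
  31: 31 XOR 16 = 15 < 31 — winning move (to 15).
  14: 14 XOR 16 = 30 ≥ 14 — no move.
  26: 26 XOR 16 = 10 < 26 — winning move (to 10).
  27: 27 XOR 16 = 11 < 27 — winning move (to 11).
That gives 3 winning moves.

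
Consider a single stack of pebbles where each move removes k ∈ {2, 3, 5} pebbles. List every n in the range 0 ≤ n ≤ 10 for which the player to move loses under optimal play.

0, 1, 7, 8

Build the Grundy sequence with g(k) = mex{g(k−s) : s ∈ {2, 3, 5}, s ≤ k}:
g(0) = mex{} = 0
g(1) = mex{} = 0
g(2) = mex{0} = 1
g(3) = mex{0} = 1
g(4) = mex{0,1} = 2
g(5) = mex{0,1} = 2
g(6) = mex{0,1,2} = 3
g(7) = mex{1,2} = 0
g(8) = mex{1,2,3} = 0
g(9) = mex{0,2,3} = 1
g(10) = mex{0,2} = 1
The P-positions (g = 0) in 0..10 are 0, 1, 7, 8.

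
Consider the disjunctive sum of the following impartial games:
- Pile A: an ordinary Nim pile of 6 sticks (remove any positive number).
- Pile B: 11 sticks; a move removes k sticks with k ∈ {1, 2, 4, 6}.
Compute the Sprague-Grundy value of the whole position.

6

Pile A is a plain Nim pile of size 6, so its Grundy value is 6.
For pile B, compute g(0), g(1), … with moves {1, 2, 4, 6}:
k:     0  1  2  3  4  5  6  7  8  9 10 11
g(k):  0  1  2  0  1  2  3  4  0  1  2  0
So g(11) = 0.
The value of a disjunctive sum is the nim-sum of the parts.
Combined value = 6 ⊕ 0 = 6.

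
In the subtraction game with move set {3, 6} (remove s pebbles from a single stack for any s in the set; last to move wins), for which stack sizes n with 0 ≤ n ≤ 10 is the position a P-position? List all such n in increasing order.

0, 1, 2, 9, 10

Compute g(0), g(1), … for moves {3, 6}:
g(0) = mex{} = 0
g(1) = mex{} = 0
g(2) = mex{} = 0
g(3) = mex{0} = 1
g(4) = mex{0} = 1
g(5) = mex{0} = 1
g(6) = mex{0,1} = 2
g(7) = mex{0,1} = 2
g(8) = mex{0,1} = 2
g(9) = mex{1,2} = 0
g(10) = mex{1,2} = 0
The P-positions (g = 0) in 0..10 are 0, 1, 2, 9, 10.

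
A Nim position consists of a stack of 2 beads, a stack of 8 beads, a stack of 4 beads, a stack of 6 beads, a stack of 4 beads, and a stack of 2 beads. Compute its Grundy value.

14

Nim-sum: 2 XOR 8 XOR 4 XOR 6 XOR 4 XOR 2 = 14.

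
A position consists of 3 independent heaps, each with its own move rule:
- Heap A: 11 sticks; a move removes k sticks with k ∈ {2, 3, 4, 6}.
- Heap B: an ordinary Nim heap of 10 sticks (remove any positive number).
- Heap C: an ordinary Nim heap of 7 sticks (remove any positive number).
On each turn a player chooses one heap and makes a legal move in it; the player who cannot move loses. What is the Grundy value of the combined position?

12

Grundy values for heap A (subtraction set {2, 3, 4, 6}):
g(0) = mex{} = 0
g(1) = mex{} = 0
g(2) = mex{0} = 1
g(3) = mex{0} = 1
g(4) = mex{0,1} = 2
g(5) = mex{0,1} = 2
g(6) = mex{0,1,2} = 3
g(7) = mex{0,1,2} = 3
g(8) = mex{1,2,3} = 0
g(9) = mex{1,2,3} = 0
g(10) = mex{0,2,3} = 1
g(11) = mex{0,2,3} = 1
So g(11) = 1.
Heap B is a plain Nim heap of size 10, so its Grundy value is 10.
Heap C is a plain Nim heap of size 7, so its Grundy value is 7.
The value of a disjunctive sum is the nim-sum of the parts.
Combined value = 1 ⊕ 10 ⊕ 7 = 12.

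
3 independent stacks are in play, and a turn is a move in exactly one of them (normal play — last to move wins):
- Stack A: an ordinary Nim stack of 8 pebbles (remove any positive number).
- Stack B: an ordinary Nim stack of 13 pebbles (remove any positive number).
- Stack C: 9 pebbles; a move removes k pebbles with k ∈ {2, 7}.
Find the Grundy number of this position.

5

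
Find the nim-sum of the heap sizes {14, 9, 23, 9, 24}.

1

Nim-sum: 14 XOR 9 XOR 23 XOR 9 XOR 24 = 1.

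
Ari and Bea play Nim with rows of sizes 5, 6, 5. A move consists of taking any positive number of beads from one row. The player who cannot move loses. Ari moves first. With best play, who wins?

Write each in binary and XOR column by column:
  101  (5)
  110  (6)
  101  (5)
  ---
  110  (6)
The nim-sum is 6 ≠ 0, so this is an N-position: the player to move can win; Ari has a winning move.

Ari wins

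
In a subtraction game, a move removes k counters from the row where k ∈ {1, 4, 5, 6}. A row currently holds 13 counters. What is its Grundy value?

Build the Grundy sequence with g(k) = mex{g(k−s) : s ∈ {1, 4, 5, 6}, s ≤ k}:
g(0) = mex{} = 0
g(1) = mex{0} = 1
g(2) = mex{1} = 0
g(3) = mex{0} = 1
g(4) = mex{0,1} = 2
g(5) = mex{0,1,2} = 3
g(6) = mex{0,1,3} = 2
g(7) = mex{0,1,2} = 3
g(8) = mex{0,1,2,3} = 4
g(9) = mex{1,2,3,4} = 0
g(10) = mex{0,2,3} = 1
g(11) = mex{1,2,3} = 0
g(12) = mex{0,2,3,4} = 1
g(13) = mex{0,1,3,4} = 2
So g(13) = 2.

2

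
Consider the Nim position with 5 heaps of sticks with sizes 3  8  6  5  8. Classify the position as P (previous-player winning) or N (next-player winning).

Bitwise XOR of the heap sizes:
  0011  (3)
  1000  (8)
  0110  (6)
  0101  (5)
  1000  (8)
  ----
  0000  (0)
The nim-sum is 0, so this is a P-position: the player to move is in a losing position under optimal play.

P-position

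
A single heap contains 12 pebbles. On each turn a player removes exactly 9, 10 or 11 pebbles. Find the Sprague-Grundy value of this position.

1

Build the Grundy sequence with g(k) = mex{g(k−s) : s ∈ {9, 10, 11}, s ≤ k}:
g(0) = mex{} = 0
g(1) = mex{} = 0
g(2) = mex{} = 0
g(3) = mex{} = 0
g(4) = mex{} = 0
g(5) = mex{} = 0
g(6) = mex{} = 0
g(7) = mex{} = 0
g(8) = mex{} = 0
g(9) = mex{0} = 1
g(10) = mex{0} = 1
g(11) = mex{0} = 1
g(12) = mex{0} = 1
So g(12) = 1.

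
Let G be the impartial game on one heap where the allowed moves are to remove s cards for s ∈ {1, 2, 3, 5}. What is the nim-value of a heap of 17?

1

Grundy values for subtraction set {1, 2, 3, 5}:
k:     0  1  2  3  4  5  6  7  8  9 10 11 12 13 14 15 16 17
g(k):  0  1  2  3  0  1  2  3  0  1  2  3  0  1  2  3  0  1
So g(17) = 1.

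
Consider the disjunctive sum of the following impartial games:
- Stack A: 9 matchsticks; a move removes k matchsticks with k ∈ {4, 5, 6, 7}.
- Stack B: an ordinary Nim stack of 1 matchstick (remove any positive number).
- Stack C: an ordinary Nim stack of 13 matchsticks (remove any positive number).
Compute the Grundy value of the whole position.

Build the Grundy sequence for stack A with g(k) = mex{g(k−s) : s ∈ {4, 5, 6, 7}, s ≤ k}:
k:     0  1  2  3  4  5  6  7  8  9
g(k):  0  0  0  0  1  1  1  1  2  2
So g(9) = 2.
Stack B is a plain Nim stack of size 1, so its Grundy value is 1.
Stack C is a plain Nim stack of size 13, so its Grundy value is 13.
By the Sprague-Grundy theorem, the Grundy value of a sum of independent games is the XOR of the component values.
Combined value = 2 XOR 1 XOR 13 = 14.

14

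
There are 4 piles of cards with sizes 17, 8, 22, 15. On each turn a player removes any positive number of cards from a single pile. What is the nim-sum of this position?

Nim-sum: 17 XOR 8 XOR 22 XOR 15 = 0.

0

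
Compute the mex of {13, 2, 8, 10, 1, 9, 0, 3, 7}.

The values 0, 1, 2, 3 are all present; 4 is the first non-negative integer missing from the set.

4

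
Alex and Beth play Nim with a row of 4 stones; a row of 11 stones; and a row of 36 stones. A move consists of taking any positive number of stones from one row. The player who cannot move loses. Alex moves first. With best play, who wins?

Compute the nim-sum pairwise:
4 ⊕ 11 = 15
15 ⊕ 36 = 43
The nim-sum is 43 ≠ 0, so this is an N-position: the player to move can win; Alex has a winning move.

Alex wins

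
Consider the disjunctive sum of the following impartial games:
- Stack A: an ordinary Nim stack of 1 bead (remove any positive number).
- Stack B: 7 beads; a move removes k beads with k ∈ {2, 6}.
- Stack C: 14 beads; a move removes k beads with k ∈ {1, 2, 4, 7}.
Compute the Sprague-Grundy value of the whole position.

2

Stack A is a plain Nim stack of size 1, so its Grundy value is 1.
Build the Grundy sequence for stack B with g(k) = mex{g(k−s) : s ∈ {2, 6}, s ≤ k}:
g(0) = mex{} = 0
g(1) = mex{} = 0
g(2) = mex{0} = 1
g(3) = mex{0} = 1
g(4) = mex{1} = 0
g(5) = mex{1} = 0
g(6) = mex{0} = 1
g(7) = mex{0} = 1
So g(7) = 1.
Grundy values for stack C (subtraction set {1, 2, 4, 7}):
k:     0  1  2  3  4  5  6  7  8  9 10 11 12 13 14
g(k):  0  1  2  0  1  2  0  1  2  0  1  2  0  1  2
So g(14) = 2.
The value of a disjunctive sum is the nim-sum of the parts.
Combined value = 1 ⊕ 1 ⊕ 2 = 2.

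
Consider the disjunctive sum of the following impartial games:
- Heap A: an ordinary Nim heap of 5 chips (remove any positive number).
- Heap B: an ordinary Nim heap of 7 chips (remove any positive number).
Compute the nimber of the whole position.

Heap A is a plain Nim heap of size 5, so its Grundy value is 5.
Heap B is a plain Nim heap of size 7, so its Grundy value is 7.
By the Sprague-Grundy theorem, the Grundy value of a sum of independent games is the XOR of the component values.
Combined value = 5 XOR 7 = 2.

2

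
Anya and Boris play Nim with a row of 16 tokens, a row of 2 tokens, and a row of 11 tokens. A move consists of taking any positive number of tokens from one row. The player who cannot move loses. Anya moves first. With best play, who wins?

Anya wins

Compute the nim-sum pairwise:
16 XOR 2 = 18
18 XOR 11 = 25
The nim-sum is 25 ≠ 0, so this is an N-position: the player to move can win; Anya has a winning move.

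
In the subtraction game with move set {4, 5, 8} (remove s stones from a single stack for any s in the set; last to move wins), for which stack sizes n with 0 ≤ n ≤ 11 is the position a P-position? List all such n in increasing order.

0, 1, 2, 3

Grundy values for subtraction set {4, 5, 8}:
g(0) = mex{} = 0
g(1) = mex{} = 0
g(2) = mex{} = 0
g(3) = mex{} = 0
g(4) = mex{0} = 1
g(5) = mex{0} = 1
g(6) = mex{0} = 1
g(7) = mex{0} = 1
g(8) = mex{0,1} = 2
g(9) = mex{0,1} = 2
g(10) = mex{0,1} = 2
g(11) = mex{0,1} = 2
The P-positions (g = 0) in 0..11 are 0, 1, 2, 3.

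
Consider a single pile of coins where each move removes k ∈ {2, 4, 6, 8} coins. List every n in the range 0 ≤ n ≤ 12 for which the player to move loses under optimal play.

0, 1, 10, 11

Compute g(0), g(1), … for moves {2, 4, 6, 8}:
g(0) = mex{} = 0
g(1) = mex{} = 0
g(2) = mex{0} = 1
g(3) = mex{0} = 1
g(4) = mex{0,1} = 2
g(5) = mex{0,1} = 2
g(6) = mex{0,1,2} = 3
g(7) = mex{0,1,2} = 3
g(8) = mex{0,1,2,3} = 4
g(9) = mex{0,1,2,3} = 4
g(10) = mex{1,2,3,4} = 0
g(11) = mex{1,2,3,4} = 0
g(12) = mex{0,2,3,4} = 1
The P-positions (g = 0) in 0..12 are 0, 1, 10, 11.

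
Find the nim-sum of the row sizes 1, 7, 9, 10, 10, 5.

10

Nim-sum: 1 XOR 7 XOR 9 XOR 10 XOR 10 XOR 5 = 10.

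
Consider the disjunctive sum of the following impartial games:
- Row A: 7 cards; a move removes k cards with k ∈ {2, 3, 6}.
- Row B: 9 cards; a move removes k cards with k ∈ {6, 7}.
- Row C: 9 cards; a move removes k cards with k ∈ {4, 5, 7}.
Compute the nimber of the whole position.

2

Build the Grundy sequence for row A with g(k) = mex{g(k−s) : s ∈ {2, 3, 6}, s ≤ k}:
k:     0  1  2  3  4  5  6  7
g(k):  0  0  1  1  2  0  3  1
So g(7) = 1.
Build the Grundy sequence for row B with g(k) = mex{g(k−s) : s ∈ {6, 7}, s ≤ k}:
k:     0  1  2  3  4  5  6  7  8  9
g(k):  0  0  0  0  0  0  1  1  1  1
So g(9) = 1.
Grundy values for row C (subtraction set {4, 5, 7}):
g(0) = mex{} = 0
g(1) = mex{} = 0
g(2) = mex{} = 0
g(3) = mex{} = 0
g(4) = mex{0} = 1
g(5) = mex{0} = 1
g(6) = mex{0} = 1
g(7) = mex{0} = 1
g(8) = mex{0,1} = 2
g(9) = mex{0,1} = 2
So g(9) = 2.
The value of a disjunctive sum is the nim-sum of the parts.
Combined value = 1 XOR 1 XOR 2 = 2.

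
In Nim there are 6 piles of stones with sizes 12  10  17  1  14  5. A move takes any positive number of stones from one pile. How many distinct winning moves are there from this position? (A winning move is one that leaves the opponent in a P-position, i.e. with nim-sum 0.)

1

Bitwise XOR of the heap sizes:
  01100  (12)
  01010  (10)
  10001  (17)
  00001  (1)
  01110  (14)
  00101  (5)
  -----
  11101  (29)
The overall nim-sum is X = 29. A pile of size p has a winning move iff p XOR X < p (reduce it to p XOR X).
  12: 12 XOR 29 = 17 ≥ 12 — no move.
  10: 10 XOR 29 = 23 ≥ 10 — no move.
  17: 17 XOR 29 = 12 < 17 — winning move (to 12).
  1: 1 XOR 29 = 28 ≥ 1 — no move.
  14: 14 XOR 29 = 19 ≥ 14 — no move.
  5: 5 XOR 29 = 24 ≥ 5 — no move.
That gives 1 winning move.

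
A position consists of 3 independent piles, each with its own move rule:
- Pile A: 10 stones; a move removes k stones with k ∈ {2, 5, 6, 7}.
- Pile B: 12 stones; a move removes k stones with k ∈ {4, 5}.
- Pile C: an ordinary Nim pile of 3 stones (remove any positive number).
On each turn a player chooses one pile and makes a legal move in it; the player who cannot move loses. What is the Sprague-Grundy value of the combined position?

For pile A, compute g(0), g(1), … with moves {2, 5, 6, 7}:
g(0) = mex{} = 0
g(1) = mex{} = 0
g(2) = mex{0} = 1
g(3) = mex{0} = 1
g(4) = mex{1} = 0
g(5) = mex{0,1} = 2
g(6) = mex{0} = 1
g(7) = mex{0,1,2} = 3
g(8) = mex{0,1} = 2
g(9) = mex{0,1,3} = 2
g(10) = mex{0,1,2} = 3
So g(10) = 3.
For pile B, compute g(0), g(1), … with moves {4, 5}:
g(0) = mex{} = 0
g(1) = mex{} = 0
g(2) = mex{} = 0
g(3) = mex{} = 0
g(4) = mex{0} = 1
g(5) = mex{0} = 1
g(6) = mex{0} = 1
g(7) = mex{0} = 1
g(8) = mex{0,1} = 2
g(9) = mex{1} = 0
g(10) = mex{1} = 0
g(11) = mex{1} = 0
g(12) = mex{1,2} = 0
So g(12) = 0.
Pile C is a plain Nim pile of size 3, so its Grundy value is 3.
The value of a disjunctive sum is the nim-sum of the parts.
Combined value = 3 XOR 0 XOR 3 = 0.

0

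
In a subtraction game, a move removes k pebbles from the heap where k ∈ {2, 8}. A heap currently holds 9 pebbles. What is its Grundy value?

Compute g(0), g(1), … for moves {2, 8}:
k:     0  1  2  3  4  5  6  7  8  9
g(k):  0  0  1  1  0  0  1  1  2  2
So g(9) = 2.

2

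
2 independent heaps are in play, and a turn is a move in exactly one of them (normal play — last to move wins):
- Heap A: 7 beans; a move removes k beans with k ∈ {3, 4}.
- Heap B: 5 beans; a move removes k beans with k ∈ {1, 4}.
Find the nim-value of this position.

Build the Grundy sequence for heap A with g(k) = mex{g(k−s) : s ∈ {3, 4}, s ≤ k}:
g(0) = mex{} = 0
g(1) = mex{} = 0
g(2) = mex{} = 0
g(3) = mex{0} = 1
g(4) = mex{0} = 1
g(5) = mex{0} = 1
g(6) = mex{0,1} = 2
g(7) = mex{1} = 0
So g(7) = 0.
Grundy values for heap B (subtraction set {1, 4}):
g(0) = mex{} = 0
g(1) = mex{0} = 1
g(2) = mex{1} = 0
g(3) = mex{0} = 1
g(4) = mex{0,1} = 2
g(5) = mex{1,2} = 0
So g(5) = 0.
The value of a disjunctive sum is the nim-sum of the parts.
Combined value = 0 ⊕ 0 = 0.

0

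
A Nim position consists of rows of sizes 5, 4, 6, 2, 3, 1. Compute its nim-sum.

Compute the nim-sum pairwise:
5 ⊕ 4 = 1
1 ⊕ 6 = 7
7 ⊕ 2 = 5
5 ⊕ 3 = 6
6 ⊕ 1 = 7

7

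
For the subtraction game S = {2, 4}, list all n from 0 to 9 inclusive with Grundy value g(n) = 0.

0, 1, 6, 7

Build the Grundy sequence with g(k) = mex{g(k−s) : s ∈ {2, 4}, s ≤ k}:
k:     0  1  2  3  4  5  6  7  8  9
g(k):  0  0  1  1  2  2  0  0  1  1
The P-positions (g = 0) in 0..9 are 0, 1, 6, 7.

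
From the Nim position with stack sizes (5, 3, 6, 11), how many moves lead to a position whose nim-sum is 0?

Nim-sum: 5 ⊕ 3 ⊕ 6 ⊕ 11 = 11.
The overall nim-sum is X = 11. A stack of size p has a winning move iff p XOR X < p (reduce it to p XOR X).
  5: 5 XOR 11 = 14 ≥ 5 — no move.
  3: 3 XOR 11 = 8 ≥ 3 — no move.
  6: 6 XOR 11 = 13 ≥ 6 — no move.
  11: 11 XOR 11 = 0 < 11 — winning move (to 0).
That gives 1 winning move.

1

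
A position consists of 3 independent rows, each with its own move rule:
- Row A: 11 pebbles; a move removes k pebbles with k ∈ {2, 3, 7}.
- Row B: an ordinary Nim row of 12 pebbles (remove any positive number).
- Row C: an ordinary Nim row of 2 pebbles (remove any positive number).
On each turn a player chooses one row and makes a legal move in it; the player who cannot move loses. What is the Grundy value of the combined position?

14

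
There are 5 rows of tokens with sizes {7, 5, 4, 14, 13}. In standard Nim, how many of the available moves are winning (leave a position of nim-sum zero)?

Nim-sum: 7 XOR 5 XOR 4 XOR 14 XOR 13 = 5.
The overall nim-sum is X = 5. A row of size p has a winning move iff p XOR X < p (reduce it to p XOR X).
  7: 7 XOR 5 = 2 < 7 — winning move (to 2).
  5: 5 XOR 5 = 0 < 5 — winning move (to 0).
  4: 4 XOR 5 = 1 < 4 — winning move (to 1).
  14: 14 XOR 5 = 11 < 14 — winning move (to 11).
  13: 13 XOR 5 = 8 < 13 — winning move (to 8).
That gives 5 winning moves.

5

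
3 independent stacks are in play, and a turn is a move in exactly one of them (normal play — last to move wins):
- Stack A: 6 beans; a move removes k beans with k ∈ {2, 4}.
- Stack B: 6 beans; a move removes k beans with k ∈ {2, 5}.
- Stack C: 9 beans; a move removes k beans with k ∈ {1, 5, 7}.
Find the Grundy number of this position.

0

Grundy values for stack A (subtraction set {2, 4}):
k:     0  1  2  3  4  5  6
g(k):  0  0  1  1  2  2  0
So g(6) = 0.
Grundy values for stack B (subtraction set {2, 5}):
g(0) = mex{} = 0
g(1) = mex{} = 0
g(2) = mex{0} = 1
g(3) = mex{0} = 1
g(4) = mex{1} = 0
g(5) = mex{0,1} = 2
g(6) = mex{0} = 1
So g(6) = 1.
For stack C, compute g(0), g(1), … with moves {1, 5, 7}:
g(0) = mex{} = 0
g(1) = mex{0} = 1
g(2) = mex{1} = 0
g(3) = mex{0} = 1
g(4) = mex{1} = 0
g(5) = mex{0} = 1
g(6) = mex{1} = 0
g(7) = mex{0} = 1
g(8) = mex{1} = 0
g(9) = mex{0} = 1
So g(9) = 1.
By the Sprague-Grundy theorem, the Grundy value of a sum of independent games is the XOR of the component values.
Combined value = 0 ⊕ 1 ⊕ 1 = 0.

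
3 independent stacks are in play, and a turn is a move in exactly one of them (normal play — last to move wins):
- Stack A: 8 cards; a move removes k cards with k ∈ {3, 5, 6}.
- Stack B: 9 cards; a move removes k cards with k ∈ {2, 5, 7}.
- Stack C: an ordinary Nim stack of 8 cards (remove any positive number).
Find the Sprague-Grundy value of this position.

8

For stack A, compute g(0), g(1), … with moves {3, 5, 6}:
k:     0  1  2  3  4  5  6  7  8
g(k):  0  0  0  1  1  1  2  2  2
So g(8) = 2.
Build the Grundy sequence for stack B with g(k) = mex{g(k−s) : s ∈ {2, 5, 7}, s ≤ k}:
k:     0  1  2  3  4  5  6  7  8  9
g(k):  0  0  1  1  0  2  1  3  2  2
So g(9) = 2.
Stack C is a plain Nim stack of size 8, so its Grundy value is 8.
By the Sprague-Grundy theorem, the Grundy value of a sum of independent games is the XOR of the component values.
Combined value = 2 XOR 2 XOR 8 = 8.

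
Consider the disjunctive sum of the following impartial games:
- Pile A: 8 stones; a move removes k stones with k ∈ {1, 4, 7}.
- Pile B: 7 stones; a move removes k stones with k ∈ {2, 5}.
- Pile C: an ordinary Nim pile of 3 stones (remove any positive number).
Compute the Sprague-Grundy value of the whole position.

3

For pile A, compute g(0), g(1), … with moves {1, 4, 7}:
g(0) = mex{} = 0
g(1) = mex{0} = 1
g(2) = mex{1} = 0
g(3) = mex{0} = 1
g(4) = mex{0,1} = 2
g(5) = mex{1,2} = 0
g(6) = mex{0} = 1
g(7) = mex{0,1} = 2
g(8) = mex{1,2} = 0
So g(8) = 0.
Grundy values for pile B (subtraction set {2, 5}):
g(0) = mex{} = 0
g(1) = mex{} = 0
g(2) = mex{0} = 1
g(3) = mex{0} = 1
g(4) = mex{1} = 0
g(5) = mex{0,1} = 2
g(6) = mex{0} = 1
g(7) = mex{1,2} = 0
So g(7) = 0.
Pile C is a plain Nim pile of size 3, so its Grundy value is 3.
The value of a disjunctive sum is the nim-sum of the parts.
Combined value = 0 ⊕ 0 ⊕ 3 = 3.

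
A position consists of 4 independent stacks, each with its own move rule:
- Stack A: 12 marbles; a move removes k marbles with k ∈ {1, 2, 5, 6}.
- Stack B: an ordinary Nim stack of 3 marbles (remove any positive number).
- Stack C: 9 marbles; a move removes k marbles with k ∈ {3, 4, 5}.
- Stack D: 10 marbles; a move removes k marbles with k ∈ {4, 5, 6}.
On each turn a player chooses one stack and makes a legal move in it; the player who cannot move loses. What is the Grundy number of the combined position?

Grundy values for stack A (subtraction set {1, 2, 5, 6}):
g(0) = mex{} = 0
g(1) = mex{0} = 1
g(2) = mex{0,1} = 2
g(3) = mex{1,2} = 0
g(4) = mex{0,2} = 1
g(5) = mex{0,1} = 2
g(6) = mex{0,1,2} = 3
g(7) = mex{1,2,3} = 0
g(8) = mex{0,2,3} = 1
g(9) = mex{0,1} = 2
g(10) = mex{1,2} = 0
g(11) = mex{0,2,3} = 1
g(12) = mex{0,1,3} = 2
So g(12) = 2.
Stack B is a plain Nim stack of size 3, so its Grundy value is 3.
For stack C, compute g(0), g(1), … with moves {3, 4, 5}:
g(0) = mex{} = 0
g(1) = mex{} = 0
g(2) = mex{} = 0
g(3) = mex{0} = 1
g(4) = mex{0} = 1
g(5) = mex{0} = 1
g(6) = mex{0,1} = 2
g(7) = mex{0,1} = 2
g(8) = mex{1} = 0
g(9) = mex{1,2} = 0
So g(9) = 0.
For stack D, compute g(0), g(1), … with moves {4, 5, 6}:
k:     0  1  2  3  4  5  6  7  8  9 10
g(k):  0  0  0  0  1  1  1  1  2  2  0
So g(10) = 0.
The value of a disjunctive sum is the nim-sum of the parts.
Combined value = 2 ⊕ 3 ⊕ 0 ⊕ 0 = 1.

1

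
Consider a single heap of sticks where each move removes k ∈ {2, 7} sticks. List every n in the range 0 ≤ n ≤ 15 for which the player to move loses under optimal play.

0, 1, 4, 5, 9, 10, 13, 14

Build the Grundy sequence with g(k) = mex{g(k−s) : s ∈ {2, 7}, s ≤ k}:
k:     0  1  2  3  4  5  6  7  8  9 10 11 12 13 14 15
g(k):  0  0  1  1  0  0  1  1  2  0  0  1  1  0  0  1
The P-positions (g = 0) in 0..15 are 0, 1, 4, 5, 9, 10, 13, 14.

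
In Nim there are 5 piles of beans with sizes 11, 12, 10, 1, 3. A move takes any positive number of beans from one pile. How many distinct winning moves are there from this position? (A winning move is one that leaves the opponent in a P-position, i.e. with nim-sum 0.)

3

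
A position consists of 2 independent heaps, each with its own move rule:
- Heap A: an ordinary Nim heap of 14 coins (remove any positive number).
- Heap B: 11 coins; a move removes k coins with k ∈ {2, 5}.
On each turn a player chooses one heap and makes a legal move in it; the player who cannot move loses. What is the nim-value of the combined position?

Heap A is a plain Nim heap of size 14, so its Grundy value is 14.
Grundy values for heap B (subtraction set {2, 5}):
k:     0  1  2  3  4  5  6  7  8  9 10 11
g(k):  0  0  1  1  0  2  1  0  0  1  1  0
So g(11) = 0.
By the Sprague-Grundy theorem, the Grundy value of a sum of independent games is the XOR of the component values.
Combined value = 14 XOR 0 = 14.

14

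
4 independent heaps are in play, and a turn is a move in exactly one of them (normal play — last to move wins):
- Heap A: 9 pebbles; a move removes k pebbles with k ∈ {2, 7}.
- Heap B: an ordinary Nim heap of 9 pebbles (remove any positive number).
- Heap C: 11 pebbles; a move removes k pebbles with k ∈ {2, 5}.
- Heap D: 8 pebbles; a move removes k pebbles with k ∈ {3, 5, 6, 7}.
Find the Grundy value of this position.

11

Grundy values for heap A (subtraction set {2, 7}):
k:     0  1  2  3  4  5  6  7  8  9
g(k):  0  0  1  1  0  0  1  1  2  0
So g(9) = 0.
Heap B is a plain Nim heap of size 9, so its Grundy value is 9.
For heap C, compute g(0), g(1), … with moves {2, 5}:
g(0) = mex{} = 0
g(1) = mex{} = 0
g(2) = mex{0} = 1
g(3) = mex{0} = 1
g(4) = mex{1} = 0
g(5) = mex{0,1} = 2
g(6) = mex{0} = 1
g(7) = mex{1,2} = 0
g(8) = mex{1} = 0
g(9) = mex{0} = 1
g(10) = mex{0,2} = 1
g(11) = mex{1} = 0
So g(11) = 0.
Build the Grundy sequence for heap D with g(k) = mex{g(k−s) : s ∈ {3, 5, 6, 7}, s ≤ k}:
k:     0  1  2  3  4  5  6  7  8
g(k):  0  0  0  1  1  1  2  2  2
So g(8) = 2.
By the Sprague-Grundy theorem, the Grundy value of a sum of independent games is the XOR of the component values.
Combined value = 0 ⊕ 9 ⊕ 0 ⊕ 2 = 11.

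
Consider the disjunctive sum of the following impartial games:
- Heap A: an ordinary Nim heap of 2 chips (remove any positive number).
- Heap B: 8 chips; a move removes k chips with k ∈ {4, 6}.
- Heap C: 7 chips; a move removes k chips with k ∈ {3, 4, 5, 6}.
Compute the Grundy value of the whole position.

2

Heap A is a plain Nim heap of size 2, so its Grundy value is 2.
Build the Grundy sequence for heap B with g(k) = mex{g(k−s) : s ∈ {4, 6}, s ≤ k}:
g(0) = mex{} = 0
g(1) = mex{} = 0
g(2) = mex{} = 0
g(3) = mex{} = 0
g(4) = mex{0} = 1
g(5) = mex{0} = 1
g(6) = mex{0} = 1
g(7) = mex{0} = 1
g(8) = mex{0,1} = 2
So g(8) = 2.
For heap C, compute g(0), g(1), … with moves {3, 4, 5, 6}:
k:     0  1  2  3  4  5  6  7
g(k):  0  0  0  1  1  1  2  2
So g(7) = 2.
The value of a disjunctive sum is the nim-sum of the parts.
Combined value = 2 ⊕ 2 ⊕ 2 = 2.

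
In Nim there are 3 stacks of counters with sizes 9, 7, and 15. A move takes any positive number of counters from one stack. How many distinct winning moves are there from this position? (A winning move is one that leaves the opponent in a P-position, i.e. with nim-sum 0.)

3

In binary:
  1001  (9)
  0111  (7)
  1111  (15)
  ----
  0001  (1)
The overall nim-sum is X = 1. A stack of size p has a winning move iff p XOR X < p (reduce it to p XOR X).
  9: 9 XOR 1 = 8 < 9 — winning move (to 8).
  7: 7 XOR 1 = 6 < 7 — winning move (to 6).
  15: 15 XOR 1 = 14 < 15 — winning move (to 14).
That gives 3 winning moves.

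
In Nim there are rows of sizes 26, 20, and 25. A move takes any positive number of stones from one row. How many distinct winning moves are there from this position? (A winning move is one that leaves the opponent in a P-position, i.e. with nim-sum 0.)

3

Compute the nim-sum pairwise:
26 XOR 20 = 14
14 XOR 25 = 23
The overall nim-sum is X = 23. A row of size p has a winning move iff p XOR X < p (reduce it to p XOR X).
  26: 26 XOR 23 = 13 < 26 — winning move (to 13).
  20: 20 XOR 23 = 3 < 20 — winning move (to 3).
  25: 25 XOR 23 = 14 < 25 — winning move (to 14).
That gives 3 winning moves.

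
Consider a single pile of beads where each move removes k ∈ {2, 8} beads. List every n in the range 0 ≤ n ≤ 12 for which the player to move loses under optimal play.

0, 1, 4, 5, 10, 11

Compute g(0), g(1), … for moves {2, 8}:
g(0) = mex{} = 0
g(1) = mex{} = 0
g(2) = mex{0} = 1
g(3) = mex{0} = 1
g(4) = mex{1} = 0
g(5) = mex{1} = 0
g(6) = mex{0} = 1
g(7) = mex{0} = 1
g(8) = mex{0,1} = 2
g(9) = mex{0,1} = 2
g(10) = mex{1,2} = 0
g(11) = mex{1,2} = 0
g(12) = mex{0} = 1
The P-positions (g = 0) in 0..12 are 0, 1, 4, 5, 10, 11.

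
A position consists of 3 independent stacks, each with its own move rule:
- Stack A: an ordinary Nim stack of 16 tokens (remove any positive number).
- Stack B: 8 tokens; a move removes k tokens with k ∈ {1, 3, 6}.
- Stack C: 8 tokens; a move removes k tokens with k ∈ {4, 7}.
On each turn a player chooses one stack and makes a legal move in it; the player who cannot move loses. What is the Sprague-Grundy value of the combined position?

16

Stack A is a plain Nim stack of size 16, so its Grundy value is 16.
Build the Grundy sequence for stack B with g(k) = mex{g(k−s) : s ∈ {1, 3, 6}, s ≤ k}:
k:     0  1  2  3  4  5  6  7  8
g(k):  0  1  0  1  0  1  2  3  2
So g(8) = 2.
Build the Grundy sequence for stack C with g(k) = mex{g(k−s) : s ∈ {4, 7}, s ≤ k}:
g(0) = mex{} = 0
g(1) = mex{} = 0
g(2) = mex{} = 0
g(3) = mex{} = 0
g(4) = mex{0} = 1
g(5) = mex{0} = 1
g(6) = mex{0} = 1
g(7) = mex{0} = 1
g(8) = mex{0,1} = 2
So g(8) = 2.
The value of a disjunctive sum is the nim-sum of the parts.
Combined value = 16 ⊕ 2 ⊕ 2 = 16.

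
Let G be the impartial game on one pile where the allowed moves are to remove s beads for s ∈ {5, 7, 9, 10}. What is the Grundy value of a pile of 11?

2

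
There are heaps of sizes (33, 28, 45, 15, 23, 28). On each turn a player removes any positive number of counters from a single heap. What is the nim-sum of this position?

20

Compute the nim-sum pairwise:
33 ^ 28 = 61
61 ^ 45 = 16
16 ^ 15 = 31
31 ^ 23 = 8
8 ^ 28 = 20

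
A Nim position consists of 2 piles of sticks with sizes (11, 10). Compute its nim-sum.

1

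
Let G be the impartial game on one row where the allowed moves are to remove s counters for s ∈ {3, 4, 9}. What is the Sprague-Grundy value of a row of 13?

0

Build the Grundy sequence with g(k) = mex{g(k−s) : s ∈ {3, 4, 9}, s ≤ k}:
g(0) = mex{} = 0
g(1) = mex{} = 0
g(2) = mex{} = 0
g(3) = mex{0} = 1
g(4) = mex{0} = 1
g(5) = mex{0} = 1
g(6) = mex{0,1} = 2
g(7) = mex{1} = 0
g(8) = mex{1} = 0
g(9) = mex{0,1,2} = 3
g(10) = mex{0,2} = 1
g(11) = mex{0} = 1
g(12) = mex{0,1,3} = 2
g(13) = mex{1,3} = 0
So g(13) = 0.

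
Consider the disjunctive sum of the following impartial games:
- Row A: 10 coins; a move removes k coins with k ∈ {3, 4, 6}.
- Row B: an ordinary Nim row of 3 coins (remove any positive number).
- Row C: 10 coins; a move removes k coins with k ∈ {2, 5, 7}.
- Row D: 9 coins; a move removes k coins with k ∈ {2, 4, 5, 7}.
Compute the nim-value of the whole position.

3

Build the Grundy sequence for row A with g(k) = mex{g(k−s) : s ∈ {3, 4, 6}, s ≤ k}:
k:     0  1  2  3  4  5  6  7  8  9 10
g(k):  0  0  0  1  1  1  2  2  2  0  0
So g(10) = 0.
Row B is a plain Nim row of size 3, so its Grundy value is 3.
Grundy values for row C (subtraction set {2, 5, 7}):
k:     0  1  2  3  4  5  6  7  8  9 10
g(k):  0  0  1  1  0  2  1  3  2  2  0
So g(10) = 0.
Build the Grundy sequence for row D with g(k) = mex{g(k−s) : s ∈ {2, 4, 5, 7}, s ≤ k}:
g(0) = mex{} = 0
g(1) = mex{} = 0
g(2) = mex{0} = 1
g(3) = mex{0} = 1
g(4) = mex{0,1} = 2
g(5) = mex{0,1} = 2
g(6) = mex{0,1,2} = 3
g(7) = mex{0,1,2} = 3
g(8) = mex{0,1,2,3} = 4
g(9) = mex{1,2,3} = 0
So g(9) = 0.
By the Sprague-Grundy theorem, the Grundy value of a sum of independent games is the XOR of the component values.
Combined value = 0 ⊕ 3 ⊕ 0 ⊕ 0 = 3.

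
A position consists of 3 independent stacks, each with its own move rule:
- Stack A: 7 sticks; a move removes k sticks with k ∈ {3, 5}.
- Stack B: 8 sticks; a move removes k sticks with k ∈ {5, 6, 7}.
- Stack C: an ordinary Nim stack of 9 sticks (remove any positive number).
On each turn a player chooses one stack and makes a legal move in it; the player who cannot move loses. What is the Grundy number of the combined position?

10

For stack A, compute g(0), g(1), … with moves {3, 5}:
k:     0  1  2  3  4  5  6  7
g(k):  0  0  0  1  1  1  2  2
So g(7) = 2.
For stack B, compute g(0), g(1), … with moves {5, 6, 7}:
g(0) = mex{} = 0
g(1) = mex{} = 0
g(2) = mex{} = 0
g(3) = mex{} = 0
g(4) = mex{} = 0
g(5) = mex{0} = 1
g(6) = mex{0} = 1
g(7) = mex{0} = 1
g(8) = mex{0} = 1
So g(8) = 1.
Stack C is a plain Nim stack of size 9, so its Grundy value is 9.
By the Sprague-Grundy theorem, the Grundy value of a sum of independent games is the XOR of the component values.
Combined value = 2 XOR 1 XOR 9 = 10.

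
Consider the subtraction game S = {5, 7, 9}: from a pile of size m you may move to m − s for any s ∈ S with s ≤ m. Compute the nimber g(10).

2

Grundy values for subtraction set {5, 7, 9}:
g(0) = mex{} = 0
g(1) = mex{} = 0
g(2) = mex{} = 0
g(3) = mex{} = 0
g(4) = mex{} = 0
g(5) = mex{0} = 1
g(6) = mex{0} = 1
g(7) = mex{0} = 1
g(8) = mex{0} = 1
g(9) = mex{0} = 1
g(10) = mex{0,1} = 2
So g(10) = 2.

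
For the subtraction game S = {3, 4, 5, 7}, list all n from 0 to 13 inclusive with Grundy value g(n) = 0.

0, 1, 2, 10, 11, 12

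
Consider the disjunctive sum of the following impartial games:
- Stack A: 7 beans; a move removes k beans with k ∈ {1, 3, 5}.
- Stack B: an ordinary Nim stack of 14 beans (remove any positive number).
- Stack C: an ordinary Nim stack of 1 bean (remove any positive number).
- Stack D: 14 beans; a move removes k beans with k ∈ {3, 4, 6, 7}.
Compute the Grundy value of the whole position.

15

Grundy values for stack A (subtraction set {1, 3, 5}):
g(0) = mex{} = 0
g(1) = mex{0} = 1
g(2) = mex{1} = 0
g(3) = mex{0} = 1
g(4) = mex{1} = 0
g(5) = mex{0} = 1
g(6) = mex{1} = 0
g(7) = mex{0} = 1
So g(7) = 1.
Stack B is a plain Nim stack of size 14, so its Grundy value is 14.
Stack C is a plain Nim stack of size 1, so its Grundy value is 1.
Build the Grundy sequence for stack D with g(k) = mex{g(k−s) : s ∈ {3, 4, 6, 7}, s ≤ k}:
g(0) = mex{} = 0
g(1) = mex{} = 0
g(2) = mex{} = 0
g(3) = mex{0} = 1
g(4) = mex{0} = 1
g(5) = mex{0} = 1
g(6) = mex{0,1} = 2
g(7) = mex{0,1} = 2
g(8) = mex{0,1} = 2
g(9) = mex{0,1,2} = 3
g(10) = mex{1,2} = 0
g(11) = mex{1,2} = 0
g(12) = mex{1,2,3} = 0
g(13) = mex{0,2,3} = 1
g(14) = mex{0,2} = 1
So g(14) = 1.
The value of a disjunctive sum is the nim-sum of the parts.
Combined value = 1 XOR 14 XOR 1 XOR 1 = 15.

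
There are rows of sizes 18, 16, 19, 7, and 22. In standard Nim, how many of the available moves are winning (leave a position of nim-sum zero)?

Nim-sum: 18 ⊕ 16 ⊕ 19 ⊕ 7 ⊕ 22 = 0.
The nim-sum is already 0, so every move leaves a nonzero nim-sum — there are no winning moves.

0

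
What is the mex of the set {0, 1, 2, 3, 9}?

The values 0, 1, 2, 3 are all present; 4 is the first non-negative integer missing from the set.

4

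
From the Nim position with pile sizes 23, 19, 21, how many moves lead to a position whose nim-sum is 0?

Compute the nim-sum pairwise:
23 ⊕ 19 = 4
4 ⊕ 21 = 17
The overall nim-sum is X = 17. A pile of size p has a winning move iff p XOR X < p (reduce it to p XOR X).
  23: 23 XOR 17 = 6 < 23 — winning move (to 6).
  19: 19 XOR 17 = 2 < 19 — winning move (to 2).
  21: 21 XOR 17 = 4 < 21 — winning move (to 4).
That gives 3 winning moves.

3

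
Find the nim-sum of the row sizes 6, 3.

5

In binary:
  110  (6)
  011  (3)
  ---
  101  (5)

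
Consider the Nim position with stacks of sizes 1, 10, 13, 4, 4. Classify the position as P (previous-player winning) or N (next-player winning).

In binary:
  0001  (1)
  1010  (10)
  1101  (13)
  0100  (4)
  0100  (4)
  ----
  0110  (6)
The nim-sum is 6 ≠ 0, so this is an N-position: the player to move can win.

N-position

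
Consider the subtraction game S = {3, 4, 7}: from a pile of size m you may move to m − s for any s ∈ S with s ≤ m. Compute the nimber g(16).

2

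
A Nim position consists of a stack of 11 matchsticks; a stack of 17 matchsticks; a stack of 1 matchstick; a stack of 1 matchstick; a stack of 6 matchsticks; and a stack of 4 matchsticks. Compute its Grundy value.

Nim-sum: 11 ^ 17 ^ 1 ^ 1 ^ 6 ^ 4 = 24.

24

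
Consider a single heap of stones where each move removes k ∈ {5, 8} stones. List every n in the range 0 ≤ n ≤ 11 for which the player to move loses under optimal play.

Grundy values for subtraction set {5, 8}:
g(0) = mex{} = 0
g(1) = mex{} = 0
g(2) = mex{} = 0
g(3) = mex{} = 0
g(4) = mex{} = 0
g(5) = mex{0} = 1
g(6) = mex{0} = 1
g(7) = mex{0} = 1
g(8) = mex{0} = 1
g(9) = mex{0} = 1
g(10) = mex{0,1} = 2
g(11) = mex{0,1} = 2
The P-positions (g = 0) in 0..11 are 0, 1, 2, 3, 4.

0, 1, 2, 3, 4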